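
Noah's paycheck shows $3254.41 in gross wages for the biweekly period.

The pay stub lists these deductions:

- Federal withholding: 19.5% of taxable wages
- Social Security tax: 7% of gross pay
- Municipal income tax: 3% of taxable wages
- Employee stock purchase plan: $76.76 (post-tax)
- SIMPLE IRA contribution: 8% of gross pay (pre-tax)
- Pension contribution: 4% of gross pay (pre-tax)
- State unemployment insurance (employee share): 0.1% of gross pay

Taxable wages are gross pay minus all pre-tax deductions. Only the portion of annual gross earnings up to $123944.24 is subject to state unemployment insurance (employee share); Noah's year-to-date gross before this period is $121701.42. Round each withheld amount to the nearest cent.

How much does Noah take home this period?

$1912.69

Pension contribution: $3254.41 × 0.04 = $130.18
SIMPLE IRA contribution: $3254.41 × 0.08 = $260.35
Pre-tax total = $130.18 + $260.35 = $390.53
Taxable wages = $3254.41 − $390.53 = $2863.88
Federal withholding: $2863.88 × 0.195 = $558.46
Municipal income tax: $2863.88 × 0.03 = $85.92
Social Security tax: $3254.41 × 0.07 = $227.81
State unemployment insurance (employee share): only $123944.24 − $121701.42 = $2242.82 of this check is subject → $2242.82 × 0.001 = $2.24
Employee stock purchase plan: $76.76
Total deductions = $130.18 + $260.35 + $558.46 + $85.92 + $227.81 + $2.24 + $76.76 = $1341.72
Net pay = $3254.41 − $1341.72 = $1912.69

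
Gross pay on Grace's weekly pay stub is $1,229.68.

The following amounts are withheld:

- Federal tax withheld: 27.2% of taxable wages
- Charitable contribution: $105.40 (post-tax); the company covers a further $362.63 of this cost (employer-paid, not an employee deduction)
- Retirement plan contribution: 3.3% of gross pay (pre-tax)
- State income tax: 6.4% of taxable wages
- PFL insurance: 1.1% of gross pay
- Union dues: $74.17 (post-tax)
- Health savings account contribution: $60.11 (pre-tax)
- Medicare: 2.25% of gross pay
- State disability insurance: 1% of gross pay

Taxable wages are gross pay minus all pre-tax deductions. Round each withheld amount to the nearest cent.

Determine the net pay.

Retirement plan contribution: $1,229.68 × 0.033 = $40.58
Health savings account contribution: $60.11
Pre-tax total = $40.58 + $60.11 = $100.69
Taxable wages = $1,229.68 − $100.69 = $1,128.99
State income tax: $1,128.99 × 0.064 = $72.26
Federal tax withheld: $1,128.99 × 0.272 = $307.09
PFL insurance: $1,229.68 × 0.011 = $13.53
Medicare: $1,229.68 × 0.0225 = $27.67
State disability insurance: $1,229.68 × 0.01 = $12.30
Union dues: $74.17
Charitable contribution: $105.40
(Employer's $362.63 toward charitable contribution is not withheld from the employee.)
Total deductions = $40.58 + $60.11 + $72.26 + $307.09 + $13.53 + $27.67 + $12.30 + $74.17 + $105.40 = $713.11
Net pay = $1,229.68 − $713.11 = $516.57

$516.57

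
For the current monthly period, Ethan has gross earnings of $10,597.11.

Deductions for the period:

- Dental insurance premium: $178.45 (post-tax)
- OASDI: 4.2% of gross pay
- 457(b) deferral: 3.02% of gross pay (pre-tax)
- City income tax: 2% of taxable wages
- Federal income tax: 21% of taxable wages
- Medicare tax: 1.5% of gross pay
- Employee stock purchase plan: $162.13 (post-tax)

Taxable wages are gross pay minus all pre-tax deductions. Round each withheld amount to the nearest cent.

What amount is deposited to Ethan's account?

$6,968.73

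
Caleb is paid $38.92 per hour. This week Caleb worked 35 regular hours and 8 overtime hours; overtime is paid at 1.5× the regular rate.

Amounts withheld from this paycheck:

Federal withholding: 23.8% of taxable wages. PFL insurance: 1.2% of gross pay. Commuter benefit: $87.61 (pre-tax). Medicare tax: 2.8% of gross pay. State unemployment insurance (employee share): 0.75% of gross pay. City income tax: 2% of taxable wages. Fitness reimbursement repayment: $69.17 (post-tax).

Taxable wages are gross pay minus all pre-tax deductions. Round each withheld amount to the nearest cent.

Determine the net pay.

$1136.23

Regular pay: 35 × $38.92 = $1362.20
Overtime pay: 8 × $38.92 × 1.5 = $467.04
Gross pay = $1362.20 + $467.04 = $1829.24
Commuter benefit: $87.61
Taxable wages = $1829.24 − $87.61 = $1741.63
City income tax: $1741.63 × 0.02 = $34.83
Federal withholding: $1741.63 × 0.238 = $414.51
PFL insurance: $1829.24 × 0.012 = $21.95
State unemployment insurance (employee share): $1829.24 × 0.0075 = $13.72
Medicare tax: $1829.24 × 0.028 = $51.22
Fitness reimbursement repayment: $69.17
Total deductions = $87.61 + $34.83 + $414.51 + $21.95 + $13.72 + $51.22 + $69.17 = $693.01
Net pay = $1829.24 − $693.01 = $1136.23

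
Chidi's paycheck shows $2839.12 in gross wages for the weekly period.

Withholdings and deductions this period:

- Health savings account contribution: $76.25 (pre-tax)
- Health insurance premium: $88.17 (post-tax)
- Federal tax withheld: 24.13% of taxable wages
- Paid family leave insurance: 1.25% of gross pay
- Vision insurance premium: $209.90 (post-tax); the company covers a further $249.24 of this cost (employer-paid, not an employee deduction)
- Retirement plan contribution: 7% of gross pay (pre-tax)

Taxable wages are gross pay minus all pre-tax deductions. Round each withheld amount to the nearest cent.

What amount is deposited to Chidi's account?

Health savings account contribution: $76.25
Retirement plan contribution: $2839.12 × 0.07 = $198.74
Pre-tax total = $76.25 + $198.74 = $274.99
Taxable wages = $2839.12 − $274.99 = $2564.13
Federal tax withheld: $2564.13 × 0.2413 = $618.72
Paid family leave insurance: $2839.12 × 0.0125 = $35.49
Health insurance premium: $88.17
Vision insurance premium: $209.90
(Employer's $249.24 toward vision insurance premium is not withheld from the employee.)
Total deductions = $76.25 + $198.74 + $618.72 + $35.49 + $88.17 + $209.90 = $1227.27
Net pay = $2839.12 − $1227.27 = $1611.85

$1611.85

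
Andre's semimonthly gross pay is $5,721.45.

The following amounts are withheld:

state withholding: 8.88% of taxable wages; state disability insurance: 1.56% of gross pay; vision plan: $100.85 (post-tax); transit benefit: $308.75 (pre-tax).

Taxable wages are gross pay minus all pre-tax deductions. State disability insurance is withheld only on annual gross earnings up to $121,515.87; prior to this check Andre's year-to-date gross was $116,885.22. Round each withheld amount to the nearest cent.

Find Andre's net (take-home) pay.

Transit benefit: $308.75
Taxable wages = $5,721.45 − $308.75 = $5,412.70
State withholding: $5,412.70 × 0.0888 = $480.65
State disability insurance: only $121,515.87 − $116,885.22 = $4,630.65 of this check is subject → $4,630.65 × 0.0156 = $72.24
Vision plan: $100.85
Total deductions = $308.75 + $480.65 + $72.24 + $100.85 = $962.49
Net pay = $5,721.45 − $962.49 = $4,758.96

$4,758.96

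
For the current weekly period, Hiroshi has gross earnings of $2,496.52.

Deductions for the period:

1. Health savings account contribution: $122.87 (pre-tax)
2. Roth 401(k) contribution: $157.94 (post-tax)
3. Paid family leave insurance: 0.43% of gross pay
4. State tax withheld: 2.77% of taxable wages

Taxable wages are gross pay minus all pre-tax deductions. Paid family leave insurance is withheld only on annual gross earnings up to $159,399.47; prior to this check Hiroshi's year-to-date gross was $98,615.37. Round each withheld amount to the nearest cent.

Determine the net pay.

$2,139.22

Health savings account contribution: $122.87
Taxable wages = $2,496.52 − $122.87 = $2,373.65
State tax withheld: $2,373.65 × 0.0277 = $65.75
Paid family leave insurance: cap not yet reached, full $2,496.52 is subject → $2,496.52 × 0.0043 = $10.74
Roth 401(k) contribution: $157.94
Total deductions = $122.87 + $65.75 + $10.74 + $157.94 = $357.30
Net pay = $2,496.52 − $357.30 = $2,139.22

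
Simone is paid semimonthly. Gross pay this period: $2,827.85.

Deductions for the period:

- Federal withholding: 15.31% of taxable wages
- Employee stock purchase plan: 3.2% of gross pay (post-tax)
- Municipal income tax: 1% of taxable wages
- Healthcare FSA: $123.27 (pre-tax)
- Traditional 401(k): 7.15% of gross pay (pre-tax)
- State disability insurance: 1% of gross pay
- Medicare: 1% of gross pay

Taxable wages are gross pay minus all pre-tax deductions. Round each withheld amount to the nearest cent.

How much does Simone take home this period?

$1,947.20

Healthcare FSA: $123.27
Traditional 401(k): $2,827.85 × 0.0715 = $202.19
Pre-tax total = $123.27 + $202.19 = $325.46
Taxable wages = $2,827.85 − $325.46 = $2,502.39
Municipal income tax: $2,502.39 × 0.01 = $25.02
Federal withholding: $2,502.39 × 0.1531 = $383.12
Medicare: $2,827.85 × 0.01 = $28.28
State disability insurance: $2,827.85 × 0.01 = $28.28
Employee stock purchase plan: $2,827.85 × 0.032 = $90.49
Total deductions = $123.27 + $202.19 + $25.02 + $383.12 + $28.28 + $28.28 + $90.49 = $880.65
Net pay = $2,827.85 − $880.65 = $1,947.20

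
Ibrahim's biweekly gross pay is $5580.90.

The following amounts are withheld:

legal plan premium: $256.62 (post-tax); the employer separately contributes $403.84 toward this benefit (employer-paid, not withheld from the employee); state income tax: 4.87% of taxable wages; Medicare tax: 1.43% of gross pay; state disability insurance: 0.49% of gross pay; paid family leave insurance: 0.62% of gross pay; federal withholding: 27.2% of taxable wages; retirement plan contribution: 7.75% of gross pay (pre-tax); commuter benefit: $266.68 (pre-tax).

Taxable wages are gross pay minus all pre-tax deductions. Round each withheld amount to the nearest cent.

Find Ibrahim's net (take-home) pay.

Retirement plan contribution: $5580.90 × 0.0775 = $432.52
Commuter benefit: $266.68
Pre-tax total = $432.52 + $266.68 = $699.20
Taxable wages = $5580.90 − $699.20 = $4881.70
State income tax: $4881.70 × 0.0487 = $237.74
Federal withholding: $4881.70 × 0.272 = $1327.82
Paid family leave insurance: $5580.90 × 0.0062 = $34.60
Medicare tax: $5580.90 × 0.0143 = $79.81
State disability insurance: $5580.90 × 0.0049 = $27.35
Legal plan premium: $256.62
(Employer's $403.84 toward legal plan premium is not withheld from the employee.)
Total deductions = $432.52 + $266.68 + $237.74 + $1327.82 + $34.60 + $79.81 + $27.35 + $256.62 = $2663.14
Net pay = $5580.90 − $2663.14 = $2917.76

$2917.76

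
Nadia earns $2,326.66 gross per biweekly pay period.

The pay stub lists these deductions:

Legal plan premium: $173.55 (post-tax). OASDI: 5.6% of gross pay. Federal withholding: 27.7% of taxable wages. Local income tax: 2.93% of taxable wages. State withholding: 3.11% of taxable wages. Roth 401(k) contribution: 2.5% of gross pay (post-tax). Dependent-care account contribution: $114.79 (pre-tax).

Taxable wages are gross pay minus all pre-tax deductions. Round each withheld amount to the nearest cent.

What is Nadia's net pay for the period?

$1,103.57

Dependent-care account contribution: $114.79
Taxable wages = $2,326.66 − $114.79 = $2,211.87
Federal withholding: $2,211.87 × 0.277 = $612.69
State withholding: $2,211.87 × 0.0311 = $68.79
Local income tax: $2,211.87 × 0.0293 = $64.81
OASDI: $2,326.66 × 0.056 = $130.29
Legal plan premium: $173.55
Roth 401(k) contribution: $2,326.66 × 0.025 = $58.17
Total deductions = $114.79 + $612.69 + $68.79 + $64.81 + $130.29 + $173.55 + $58.17 = $1,223.09
Net pay = $2,326.66 − $1,223.09 = $1,103.57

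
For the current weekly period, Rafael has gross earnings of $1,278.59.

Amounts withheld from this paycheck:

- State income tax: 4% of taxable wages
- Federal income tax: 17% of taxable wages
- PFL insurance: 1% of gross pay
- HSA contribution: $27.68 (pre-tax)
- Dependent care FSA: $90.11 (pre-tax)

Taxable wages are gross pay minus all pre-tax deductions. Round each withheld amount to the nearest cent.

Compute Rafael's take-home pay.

$904.24

HSA contribution: $27.68
Dependent care FSA: $90.11
Pre-tax total = $27.68 + $90.11 = $117.79
Taxable wages = $1,278.59 − $117.79 = $1,160.80
Federal income tax: $1,160.80 × 0.17 = $197.34
State income tax: $1,160.80 × 0.04 = $46.43
PFL insurance: $1,278.59 × 0.01 = $12.79
Total deductions = $27.68 + $90.11 + $197.34 + $46.43 + $12.79 = $374.35
Net pay = $1,278.59 − $374.35 = $904.24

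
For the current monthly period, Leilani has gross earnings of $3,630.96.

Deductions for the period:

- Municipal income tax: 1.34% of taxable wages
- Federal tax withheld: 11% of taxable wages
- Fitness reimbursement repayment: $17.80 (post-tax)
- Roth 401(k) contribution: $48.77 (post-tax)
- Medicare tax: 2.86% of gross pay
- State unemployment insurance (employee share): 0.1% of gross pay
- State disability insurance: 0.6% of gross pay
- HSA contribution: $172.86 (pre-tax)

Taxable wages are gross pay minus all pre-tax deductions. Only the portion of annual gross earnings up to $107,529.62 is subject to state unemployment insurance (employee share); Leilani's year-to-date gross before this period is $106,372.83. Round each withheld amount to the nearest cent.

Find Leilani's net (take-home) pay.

HSA contribution: $172.86
Taxable wages = $3,630.96 − $172.86 = $3,458.10
Municipal income tax: $3,458.10 × 0.0134 = $46.34
Federal tax withheld: $3,458.10 × 0.11 = $380.39
Medicare tax: $3,630.96 × 0.0286 = $103.85
State unemployment insurance (employee share): only $107,529.62 − $106,372.83 = $1,156.79 of this check is subject → $1,156.79 × 0.001 = $1.16
State disability insurance: $3,630.96 × 0.006 = $21.79
Roth 401(k) contribution: $48.77
Fitness reimbursement repayment: $17.80
Total deductions = $172.86 + $46.34 + $380.39 + $103.85 + $1.16 + $21.79 + $48.77 + $17.80 = $792.96
Net pay = $3,630.96 − $792.96 = $2,838.00

$2,838.00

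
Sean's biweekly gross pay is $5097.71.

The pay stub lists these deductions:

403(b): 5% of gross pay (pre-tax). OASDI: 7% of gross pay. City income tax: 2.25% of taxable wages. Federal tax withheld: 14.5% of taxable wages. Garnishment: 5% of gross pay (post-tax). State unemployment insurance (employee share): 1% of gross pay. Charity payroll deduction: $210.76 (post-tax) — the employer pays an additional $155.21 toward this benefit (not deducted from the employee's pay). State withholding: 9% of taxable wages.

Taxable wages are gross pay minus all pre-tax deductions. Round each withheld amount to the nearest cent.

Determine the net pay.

$2722.33

403(b): $5097.71 × 0.05 = $254.89
Taxable wages = $5097.71 − $254.89 = $4842.82
Federal tax withheld: $4842.82 × 0.145 = $702.21
State withholding: $4842.82 × 0.09 = $435.85
City income tax: $4842.82 × 0.0225 = $108.96
State unemployment insurance (employee share): $5097.71 × 0.01 = $50.98
OASDI: $5097.71 × 0.07 = $356.84
Charity payroll deduction: $210.76
Garnishment: $5097.71 × 0.05 = $254.89
(Employer's $155.21 toward charity payroll deduction is not withheld from the employee.)
Total deductions = $254.89 + $702.21 + $435.85 + $108.96 + $50.98 + $356.84 + $210.76 + $254.89 = $2375.38
Net pay = $5097.71 − $2375.38 = $2722.33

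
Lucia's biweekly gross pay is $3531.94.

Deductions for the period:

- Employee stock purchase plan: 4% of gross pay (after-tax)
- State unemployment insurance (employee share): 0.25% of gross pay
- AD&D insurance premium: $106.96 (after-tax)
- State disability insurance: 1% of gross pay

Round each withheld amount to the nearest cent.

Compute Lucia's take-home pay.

$3239.55

State disability insurance: $3531.94 × 0.01 = $35.32
State unemployment insurance (employee share): $3531.94 × 0.0025 = $8.83
Employee stock purchase plan: $3531.94 × 0.04 = $141.28
AD&D insurance premium: $106.96
Total deductions = $35.32 + $8.83 + $141.28 + $106.96 = $292.39
Net pay = $3531.94 − $292.39 = $3239.55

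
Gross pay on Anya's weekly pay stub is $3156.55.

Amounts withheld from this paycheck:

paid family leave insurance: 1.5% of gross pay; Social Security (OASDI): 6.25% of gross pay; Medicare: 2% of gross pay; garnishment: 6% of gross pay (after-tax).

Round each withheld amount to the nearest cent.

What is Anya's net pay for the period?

$2659.40

Medicare: $3156.55 × 0.02 = $63.13
Paid family leave insurance: $3156.55 × 0.015 = $47.35
Social Security (OASDI): $3156.55 × 0.0625 = $197.28
Garnishment: $3156.55 × 0.06 = $189.39
Total deductions = $63.13 + $47.35 + $197.28 + $189.39 = $497.15
Net pay = $3156.55 − $497.15 = $2659.40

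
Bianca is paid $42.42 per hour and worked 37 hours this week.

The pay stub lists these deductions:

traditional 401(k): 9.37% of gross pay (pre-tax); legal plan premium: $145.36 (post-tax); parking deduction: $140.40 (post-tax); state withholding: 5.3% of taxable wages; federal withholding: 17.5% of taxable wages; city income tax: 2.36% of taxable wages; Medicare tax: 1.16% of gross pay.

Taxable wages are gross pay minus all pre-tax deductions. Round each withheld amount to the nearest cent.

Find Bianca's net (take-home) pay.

$760.61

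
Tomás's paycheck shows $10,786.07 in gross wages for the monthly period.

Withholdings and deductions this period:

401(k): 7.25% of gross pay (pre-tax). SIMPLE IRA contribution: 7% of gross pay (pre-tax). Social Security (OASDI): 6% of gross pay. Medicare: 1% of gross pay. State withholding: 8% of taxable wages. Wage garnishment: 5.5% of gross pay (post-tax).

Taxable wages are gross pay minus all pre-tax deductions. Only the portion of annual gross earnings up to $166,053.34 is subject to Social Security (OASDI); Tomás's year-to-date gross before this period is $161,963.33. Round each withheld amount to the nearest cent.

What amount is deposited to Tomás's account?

$7,562.65

SIMPLE IRA contribution: $10,786.07 × 0.07 = $755.02
401(k): $10,786.07 × 0.0725 = $781.99
Pre-tax total = $755.02 + $781.99 = $1,537.01
Taxable wages = $10,786.07 − $1,537.01 = $9,249.06
State withholding: $9,249.06 × 0.08 = $739.92
Medicare: $10,786.07 × 0.01 = $107.86
Social Security (OASDI): only $166,053.34 − $161,963.33 = $4,090.01 of this check is subject → $4,090.01 × 0.06 = $245.40
Wage garnishment: $10,786.07 × 0.055 = $593.23
Total deductions = $755.02 + $781.99 + $739.92 + $107.86 + $245.40 + $593.23 = $3,223.42
Net pay = $10,786.07 − $3,223.42 = $7,562.65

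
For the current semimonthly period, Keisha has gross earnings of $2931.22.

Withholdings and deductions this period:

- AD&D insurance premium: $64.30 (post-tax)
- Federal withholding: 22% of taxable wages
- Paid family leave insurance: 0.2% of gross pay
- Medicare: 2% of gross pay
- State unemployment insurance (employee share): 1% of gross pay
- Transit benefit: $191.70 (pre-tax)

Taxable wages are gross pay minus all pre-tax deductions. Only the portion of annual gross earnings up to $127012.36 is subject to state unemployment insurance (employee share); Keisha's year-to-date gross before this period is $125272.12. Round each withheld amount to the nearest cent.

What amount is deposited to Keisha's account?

Transit benefit: $191.70
Taxable wages = $2931.22 − $191.70 = $2739.52
Federal withholding: $2739.52 × 0.22 = $602.69
Medicare: $2931.22 × 0.02 = $58.62
State unemployment insurance (employee share): only $127012.36 − $125272.12 = $1740.24 of this check is subject → $1740.24 × 0.01 = $17.40
Paid family leave insurance: $2931.22 × 0.002 = $5.86
AD&D insurance premium: $64.30
Total deductions = $191.70 + $602.69 + $58.62 + $17.40 + $5.86 + $64.30 = $940.57
Net pay = $2931.22 − $940.57 = $1990.65

$1990.65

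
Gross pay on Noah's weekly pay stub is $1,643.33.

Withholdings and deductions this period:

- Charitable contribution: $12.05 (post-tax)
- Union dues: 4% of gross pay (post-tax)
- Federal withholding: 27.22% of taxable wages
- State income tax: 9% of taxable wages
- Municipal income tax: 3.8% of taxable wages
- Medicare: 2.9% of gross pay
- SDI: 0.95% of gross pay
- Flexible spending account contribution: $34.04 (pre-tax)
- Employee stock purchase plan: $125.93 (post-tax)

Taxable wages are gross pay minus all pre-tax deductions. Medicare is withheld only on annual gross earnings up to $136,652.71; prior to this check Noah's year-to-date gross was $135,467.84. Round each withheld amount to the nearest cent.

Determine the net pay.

$711.57

Flexible spending account contribution: $34.04
Taxable wages = $1,643.33 − $34.04 = $1,609.29
State income tax: $1,609.29 × 0.09 = $144.84
Municipal income tax: $1,609.29 × 0.038 = $61.15
Federal withholding: $1,609.29 × 0.2722 = $438.05
Medicare: only $136,652.71 − $135,467.84 = $1,184.87 of this check is subject → $1,184.87 × 0.029 = $34.36
SDI: $1,643.33 × 0.0095 = $15.61
Union dues: $1,643.33 × 0.04 = $65.73
Employee stock purchase plan: $125.93
Charitable contribution: $12.05
Total deductions = $34.04 + $144.84 + $61.15 + $438.05 + $34.36 + $15.61 + $65.73 + $125.93 + $12.05 = $931.76
Net pay = $1,643.33 − $931.76 = $711.57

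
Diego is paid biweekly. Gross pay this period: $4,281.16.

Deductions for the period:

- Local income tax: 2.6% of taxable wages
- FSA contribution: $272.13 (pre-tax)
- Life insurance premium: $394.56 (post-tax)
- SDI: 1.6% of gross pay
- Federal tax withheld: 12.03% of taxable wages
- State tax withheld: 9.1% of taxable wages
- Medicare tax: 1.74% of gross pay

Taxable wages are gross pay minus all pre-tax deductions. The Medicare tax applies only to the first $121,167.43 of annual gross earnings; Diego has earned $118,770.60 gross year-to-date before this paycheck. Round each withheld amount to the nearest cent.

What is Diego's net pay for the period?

$2,552.93

FSA contribution: $272.13
Taxable wages = $4,281.16 − $272.13 = $4,009.03
State tax withheld: $4,009.03 × 0.091 = $364.82
Federal tax withheld: $4,009.03 × 0.1203 = $482.29
Local income tax: $4,009.03 × 0.026 = $104.23
Medicare tax: only $121,167.43 − $118,770.60 = $2,396.83 of this check is subject → $2,396.83 × 0.0174 = $41.70
SDI: $4,281.16 × 0.016 = $68.50
Life insurance premium: $394.56
Total deductions = $272.13 + $364.82 + $482.29 + $104.23 + $41.70 + $68.50 + $394.56 = $1,728.23
Net pay = $4,281.16 − $1,728.23 = $2,552.93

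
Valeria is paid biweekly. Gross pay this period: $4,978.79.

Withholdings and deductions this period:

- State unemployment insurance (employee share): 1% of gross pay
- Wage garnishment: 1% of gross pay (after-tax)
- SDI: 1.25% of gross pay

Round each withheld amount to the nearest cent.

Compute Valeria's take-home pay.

State unemployment insurance (employee share): $4,978.79 × 0.01 = $49.79
SDI: $4,978.79 × 0.0125 = $62.23
Wage garnishment: $4,978.79 × 0.01 = $49.79
Total deductions = $49.79 + $62.23 + $49.79 = $161.81
Net pay = $4,978.79 − $161.81 = $4,816.98

$4,816.98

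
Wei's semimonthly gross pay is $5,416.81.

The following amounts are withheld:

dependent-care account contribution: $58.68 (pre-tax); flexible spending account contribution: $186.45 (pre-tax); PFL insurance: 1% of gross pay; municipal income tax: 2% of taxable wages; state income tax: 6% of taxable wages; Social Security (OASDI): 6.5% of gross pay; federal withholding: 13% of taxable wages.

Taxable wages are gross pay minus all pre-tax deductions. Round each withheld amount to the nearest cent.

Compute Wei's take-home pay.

$3,679.37

Dependent-care account contribution: $58.68
Flexible spending account contribution: $186.45
Pre-tax total = $58.68 + $186.45 = $245.13
Taxable wages = $5,416.81 − $245.13 = $5,171.68
Municipal income tax: $5,171.68 × 0.02 = $103.43
Federal withholding: $5,171.68 × 0.13 = $672.32
State income tax: $5,171.68 × 0.06 = $310.30
PFL insurance: $5,416.81 × 0.01 = $54.17
Social Security (OASDI): $5,416.81 × 0.065 = $352.09
Total deductions = $58.68 + $186.45 + $103.43 + $672.32 + $310.30 + $54.17 + $352.09 = $1,737.44
Net pay = $5,416.81 − $1,737.44 = $3,679.37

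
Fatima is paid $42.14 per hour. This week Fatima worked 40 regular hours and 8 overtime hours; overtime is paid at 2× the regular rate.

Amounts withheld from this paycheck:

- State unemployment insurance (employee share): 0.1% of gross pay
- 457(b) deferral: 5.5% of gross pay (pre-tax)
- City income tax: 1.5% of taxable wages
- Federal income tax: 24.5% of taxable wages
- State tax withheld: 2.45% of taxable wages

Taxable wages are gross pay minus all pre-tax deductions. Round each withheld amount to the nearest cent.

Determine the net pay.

Regular pay: 40 × $42.14 = $1,685.60
Overtime pay: 8 × $42.14 × 2 = $674.24
Gross pay = $1,685.60 + $674.24 = $2,359.84
457(b) deferral: $2,359.84 × 0.055 = $129.79
Taxable wages = $2,359.84 − $129.79 = $2,230.05
City income tax: $2,230.05 × 0.015 = $33.45
Federal income tax: $2,230.05 × 0.245 = $546.36
State tax withheld: $2,230.05 × 0.0245 = $54.64
State unemployment insurance (employee share): $2,359.84 × 0.001 = $2.36
Total deductions = $129.79 + $33.45 + $546.36 + $54.64 + $2.36 = $766.60
Net pay = $2,359.84 − $766.60 = $1,593.24

$1,593.24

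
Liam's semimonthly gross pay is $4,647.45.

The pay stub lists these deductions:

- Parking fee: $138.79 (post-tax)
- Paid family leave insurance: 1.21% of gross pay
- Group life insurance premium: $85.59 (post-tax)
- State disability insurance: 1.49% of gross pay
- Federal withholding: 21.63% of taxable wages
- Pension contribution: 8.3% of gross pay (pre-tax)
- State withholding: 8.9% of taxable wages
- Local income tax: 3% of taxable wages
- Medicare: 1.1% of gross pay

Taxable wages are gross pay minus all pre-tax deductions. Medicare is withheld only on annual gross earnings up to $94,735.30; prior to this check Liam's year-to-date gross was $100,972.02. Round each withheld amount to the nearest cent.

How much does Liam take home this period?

Pension contribution: $4,647.45 × 0.083 = $385.74
Taxable wages = $4,647.45 − $385.74 = $4,261.71
Local income tax: $4,261.71 × 0.03 = $127.85
State withholding: $4,261.71 × 0.089 = $379.29
Federal withholding: $4,261.71 × 0.2163 = $921.81
Medicare: annual cap $94,735.30 already reached (YTD $100,972.02), so $0.00
Paid family leave insurance: $4,647.45 × 0.0121 = $56.23
State disability insurance: $4,647.45 × 0.0149 = $69.25
Group life insurance premium: $85.59
Parking fee: $138.79
Total deductions = $385.74 + $127.85 + $379.29 + $921.81 + $0.00 + $56.23 + $69.25 + $85.59 + $138.79 = $2,164.55
Net pay = $4,647.45 − $2,164.55 = $2,482.90

$2,482.90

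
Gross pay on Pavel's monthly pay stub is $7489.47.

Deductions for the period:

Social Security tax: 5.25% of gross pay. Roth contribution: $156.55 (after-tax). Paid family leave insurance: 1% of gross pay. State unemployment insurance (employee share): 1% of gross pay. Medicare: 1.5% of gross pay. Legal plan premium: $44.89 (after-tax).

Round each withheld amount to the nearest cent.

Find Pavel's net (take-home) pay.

Social Security tax: $7489.47 × 0.0525 = $393.20
State unemployment insurance (employee share): $7489.47 × 0.01 = $74.89
Medicare: $7489.47 × 0.015 = $112.34
Paid family leave insurance: $7489.47 × 0.01 = $74.89
Legal plan premium: $44.89
Roth contribution: $156.55
Total deductions = $393.20 + $74.89 + $112.34 + $74.89 + $44.89 + $156.55 = $856.76
Net pay = $7489.47 − $856.76 = $6632.71

$6632.71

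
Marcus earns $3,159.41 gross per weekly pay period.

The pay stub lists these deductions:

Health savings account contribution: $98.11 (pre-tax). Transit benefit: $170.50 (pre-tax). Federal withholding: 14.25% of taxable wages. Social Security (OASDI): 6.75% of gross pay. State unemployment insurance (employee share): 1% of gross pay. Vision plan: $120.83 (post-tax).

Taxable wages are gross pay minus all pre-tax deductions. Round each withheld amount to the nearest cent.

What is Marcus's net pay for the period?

Transit benefit: $170.50
Health savings account contribution: $98.11
Pre-tax total = $170.50 + $98.11 = $268.61
Taxable wages = $3,159.41 − $268.61 = $2,890.80
Federal withholding: $2,890.80 × 0.1425 = $411.94
State unemployment insurance (employee share): $3,159.41 × 0.01 = $31.59
Social Security (OASDI): $3,159.41 × 0.0675 = $213.26
Vision plan: $120.83
Total deductions = $170.50 + $98.11 + $411.94 + $31.59 + $213.26 + $120.83 = $1,046.23
Net pay = $3,159.41 − $1,046.23 = $2,113.18

$2,113.18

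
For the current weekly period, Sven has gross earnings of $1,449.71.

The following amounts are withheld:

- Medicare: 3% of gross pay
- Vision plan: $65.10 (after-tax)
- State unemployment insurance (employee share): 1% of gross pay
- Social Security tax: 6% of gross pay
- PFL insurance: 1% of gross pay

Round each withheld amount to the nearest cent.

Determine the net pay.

PFL insurance: $1,449.71 × 0.01 = $14.50
Social Security tax: $1,449.71 × 0.06 = $86.98
Medicare: $1,449.71 × 0.03 = $43.49
State unemployment insurance (employee share): $1,449.71 × 0.01 = $14.50
Vision plan: $65.10
Total deductions = $14.50 + $86.98 + $43.49 + $14.50 + $65.10 = $224.57
Net pay = $1,449.71 − $224.57 = $1,225.14

$1,225.14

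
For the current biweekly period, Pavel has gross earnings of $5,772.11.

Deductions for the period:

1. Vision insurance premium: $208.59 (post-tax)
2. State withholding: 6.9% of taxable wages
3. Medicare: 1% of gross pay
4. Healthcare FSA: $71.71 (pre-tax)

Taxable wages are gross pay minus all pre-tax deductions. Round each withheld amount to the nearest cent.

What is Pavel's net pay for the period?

$5,040.76

Healthcare FSA: $71.71
Taxable wages = $5,772.11 − $71.71 = $5,700.40
State withholding: $5,700.40 × 0.069 = $393.33
Medicare: $5,772.11 × 0.01 = $57.72
Vision insurance premium: $208.59
Total deductions = $71.71 + $393.33 + $57.72 + $208.59 = $731.35
Net pay = $5,772.11 − $731.35 = $5,040.76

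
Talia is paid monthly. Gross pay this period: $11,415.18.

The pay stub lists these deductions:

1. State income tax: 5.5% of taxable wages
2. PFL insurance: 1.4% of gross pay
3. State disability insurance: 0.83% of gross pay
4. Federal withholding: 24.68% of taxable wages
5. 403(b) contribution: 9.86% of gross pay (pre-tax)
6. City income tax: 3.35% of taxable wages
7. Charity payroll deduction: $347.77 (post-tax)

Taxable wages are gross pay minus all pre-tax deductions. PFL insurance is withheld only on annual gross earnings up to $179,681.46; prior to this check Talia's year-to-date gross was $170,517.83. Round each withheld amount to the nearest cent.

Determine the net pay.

$6,268.72

403(b) contribution: $11,415.18 × 0.0986 = $1,125.54
Taxable wages = $11,415.18 − $1,125.54 = $10,289.64
City income tax: $10,289.64 × 0.0335 = $344.70
State income tax: $10,289.64 × 0.055 = $565.93
Federal withholding: $10,289.64 × 0.2468 = $2,539.48
State disability insurance: $11,415.18 × 0.0083 = $94.75
PFL insurance: only $179,681.46 − $170,517.83 = $9,163.63 of this check is subject → $9,163.63 × 0.014 = $128.29
Charity payroll deduction: $347.77
Total deductions = $1,125.54 + $344.70 + $565.93 + $2,539.48 + $94.75 + $128.29 + $347.77 = $5,146.46
Net pay = $11,415.18 − $5,146.46 = $6,268.72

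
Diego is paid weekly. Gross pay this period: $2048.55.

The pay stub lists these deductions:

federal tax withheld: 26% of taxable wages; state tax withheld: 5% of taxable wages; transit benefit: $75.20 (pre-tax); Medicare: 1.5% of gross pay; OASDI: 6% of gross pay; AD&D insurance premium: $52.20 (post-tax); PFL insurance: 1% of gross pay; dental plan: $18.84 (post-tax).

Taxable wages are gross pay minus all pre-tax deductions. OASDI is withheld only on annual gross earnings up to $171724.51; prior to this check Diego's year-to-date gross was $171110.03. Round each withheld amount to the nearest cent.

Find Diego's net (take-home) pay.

Transit benefit: $75.20
Taxable wages = $2048.55 − $75.20 = $1973.35
Federal tax withheld: $1973.35 × 0.26 = $513.07
State tax withheld: $1973.35 × 0.05 = $98.67
Medicare: $2048.55 × 0.015 = $30.73
OASDI: only $171724.51 − $171110.03 = $614.48 of this check is subject → $614.48 × 0.06 = $36.87
PFL insurance: $2048.55 × 0.01 = $20.49
AD&D insurance premium: $52.20
Dental plan: $18.84
Total deductions = $75.20 + $513.07 + $98.67 + $30.73 + $36.87 + $20.49 + $52.20 + $18.84 = $846.07
Net pay = $2048.55 − $846.07 = $1202.48

$1202.48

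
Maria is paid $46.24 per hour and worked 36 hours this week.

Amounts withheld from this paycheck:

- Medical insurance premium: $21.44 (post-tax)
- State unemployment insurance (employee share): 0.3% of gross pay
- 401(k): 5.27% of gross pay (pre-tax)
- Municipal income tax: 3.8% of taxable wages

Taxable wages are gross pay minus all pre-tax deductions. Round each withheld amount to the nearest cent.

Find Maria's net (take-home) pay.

Gross pay: 36 × $46.24 = $1664.64
401(k): $1664.64 × 0.0527 = $87.73
Taxable wages = $1664.64 − $87.73 = $1576.91
Municipal income tax: $1576.91 × 0.038 = $59.92
State unemployment insurance (employee share): $1664.64 × 0.003 = $4.99
Medical insurance premium: $21.44
Total deductions = $87.73 + $59.92 + $4.99 + $21.44 = $174.08
Net pay = $1664.64 − $174.08 = $1490.56

$1490.56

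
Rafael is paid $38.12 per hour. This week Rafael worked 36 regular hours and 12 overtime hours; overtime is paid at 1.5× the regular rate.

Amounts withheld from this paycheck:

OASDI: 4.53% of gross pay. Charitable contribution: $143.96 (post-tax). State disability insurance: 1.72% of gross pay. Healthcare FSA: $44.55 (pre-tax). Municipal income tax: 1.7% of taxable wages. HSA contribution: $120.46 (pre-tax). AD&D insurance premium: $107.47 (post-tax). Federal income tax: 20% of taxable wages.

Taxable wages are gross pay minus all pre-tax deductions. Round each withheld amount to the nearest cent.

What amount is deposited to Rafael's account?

Regular pay: 36 × $38.12 = $1,372.32
Overtime pay: 12 × $38.12 × 1.5 = $686.16
Gross pay = $1,372.32 + $686.16 = $2,058.48
HSA contribution: $120.46
Healthcare FSA: $44.55
Pre-tax total = $120.46 + $44.55 = $165.01
Taxable wages = $2,058.48 − $165.01 = $1,893.47
Federal income tax: $1,893.47 × 0.2 = $378.69
Municipal income tax: $1,893.47 × 0.017 = $32.19
State disability insurance: $2,058.48 × 0.0172 = $35.41
OASDI: $2,058.48 × 0.0453 = $93.25
Charitable contribution: $143.96
AD&D insurance premium: $107.47
Total deductions = $120.46 + $44.55 + $378.69 + $32.19 + $35.41 + $93.25 + $143.96 + $107.47 = $955.98
Net pay = $2,058.48 − $955.98 = $1,102.50

$1,102.50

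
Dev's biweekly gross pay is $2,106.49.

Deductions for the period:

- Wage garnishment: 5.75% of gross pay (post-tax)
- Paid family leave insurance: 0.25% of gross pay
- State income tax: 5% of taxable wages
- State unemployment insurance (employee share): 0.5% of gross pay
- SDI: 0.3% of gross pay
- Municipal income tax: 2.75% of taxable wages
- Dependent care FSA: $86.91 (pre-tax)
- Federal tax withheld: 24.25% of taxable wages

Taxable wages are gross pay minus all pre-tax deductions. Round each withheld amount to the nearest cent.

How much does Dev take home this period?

Dependent care FSA: $86.91
Taxable wages = $2,106.49 − $86.91 = $2,019.58
State income tax: $2,019.58 × 0.05 = $100.98
Municipal income tax: $2,019.58 × 0.0275 = $55.54
Federal tax withheld: $2,019.58 × 0.2425 = $489.75
State unemployment insurance (employee share): $2,106.49 × 0.005 = $10.53
SDI: $2,106.49 × 0.003 = $6.32
Paid family leave insurance: $2,106.49 × 0.0025 = $5.27
Wage garnishment: $2,106.49 × 0.0575 = $121.12
Total deductions = $86.91 + $100.98 + $55.54 + $489.75 + $10.53 + $6.32 + $5.27 + $121.12 = $876.42
Net pay = $2,106.49 − $876.42 = $1,230.07

$1,230.07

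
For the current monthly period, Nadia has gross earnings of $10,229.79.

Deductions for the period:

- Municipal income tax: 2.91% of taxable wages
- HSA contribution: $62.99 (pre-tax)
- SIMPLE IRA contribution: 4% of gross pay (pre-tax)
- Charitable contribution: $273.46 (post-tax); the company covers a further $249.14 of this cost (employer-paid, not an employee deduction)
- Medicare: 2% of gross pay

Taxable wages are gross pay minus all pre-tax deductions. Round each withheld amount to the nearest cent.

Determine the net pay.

SIMPLE IRA contribution: $10,229.79 × 0.04 = $409.19
HSA contribution: $62.99
Pre-tax total = $409.19 + $62.99 = $472.18
Taxable wages = $10,229.79 − $472.18 = $9,757.61
Municipal income tax: $9,757.61 × 0.0291 = $283.95
Medicare: $10,229.79 × 0.02 = $204.60
Charitable contribution: $273.46
(Employer's $249.14 toward charitable contribution is not withheld from the employee.)
Total deductions = $409.19 + $62.99 + $283.95 + $204.60 + $273.46 = $1,234.19
Net pay = $10,229.79 − $1,234.19 = $8,995.60

$8,995.60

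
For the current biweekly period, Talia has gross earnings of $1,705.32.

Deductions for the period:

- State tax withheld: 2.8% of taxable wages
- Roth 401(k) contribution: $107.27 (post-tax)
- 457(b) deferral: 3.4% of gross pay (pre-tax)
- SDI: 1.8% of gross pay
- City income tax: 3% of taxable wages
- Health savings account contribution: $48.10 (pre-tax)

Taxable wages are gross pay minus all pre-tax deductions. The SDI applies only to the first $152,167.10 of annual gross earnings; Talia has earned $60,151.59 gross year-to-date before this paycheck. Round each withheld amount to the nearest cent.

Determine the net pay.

457(b) deferral: $1,705.32 × 0.034 = $57.98
Health savings account contribution: $48.10
Pre-tax total = $57.98 + $48.10 = $106.08
Taxable wages = $1,705.32 − $106.08 = $1,599.24
State tax withheld: $1,599.24 × 0.028 = $44.78
City income tax: $1,599.24 × 0.03 = $47.98
SDI: cap not yet reached, full $1,705.32 is subject → $1,705.32 × 0.018 = $30.70
Roth 401(k) contribution: $107.27
Total deductions = $57.98 + $48.10 + $44.78 + $47.98 + $30.70 + $107.27 = $336.81
Net pay = $1,705.32 − $336.81 = $1,368.51

$1,368.51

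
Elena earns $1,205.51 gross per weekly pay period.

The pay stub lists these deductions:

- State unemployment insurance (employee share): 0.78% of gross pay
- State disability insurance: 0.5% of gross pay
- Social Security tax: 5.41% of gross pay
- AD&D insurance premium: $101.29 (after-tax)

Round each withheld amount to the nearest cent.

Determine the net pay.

State unemployment insurance (employee share): $1,205.51 × 0.0078 = $9.40
State disability insurance: $1,205.51 × 0.005 = $6.03
Social Security tax: $1,205.51 × 0.0541 = $65.22
AD&D insurance premium: $101.29
Total deductions = $9.40 + $6.03 + $65.22 + $101.29 = $181.94
Net pay = $1,205.51 − $181.94 = $1,023.57

$1,023.57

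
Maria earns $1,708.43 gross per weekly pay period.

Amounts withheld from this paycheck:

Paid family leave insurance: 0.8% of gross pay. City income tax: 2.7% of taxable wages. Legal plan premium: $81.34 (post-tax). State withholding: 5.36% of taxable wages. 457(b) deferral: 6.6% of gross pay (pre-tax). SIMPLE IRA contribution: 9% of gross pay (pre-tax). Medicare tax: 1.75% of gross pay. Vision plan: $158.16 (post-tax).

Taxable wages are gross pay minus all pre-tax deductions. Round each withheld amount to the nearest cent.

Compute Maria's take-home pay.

$1,042.62

457(b) deferral: $1,708.43 × 0.066 = $112.76
SIMPLE IRA contribution: $1,708.43 × 0.09 = $153.76
Pre-tax total = $112.76 + $153.76 = $266.52
Taxable wages = $1,708.43 − $266.52 = $1,441.91
City income tax: $1,441.91 × 0.027 = $38.93
State withholding: $1,441.91 × 0.0536 = $77.29
Paid family leave insurance: $1,708.43 × 0.008 = $13.67
Medicare tax: $1,708.43 × 0.0175 = $29.90
Vision plan: $158.16
Legal plan premium: $81.34
Total deductions = $112.76 + $153.76 + $38.93 + $77.29 + $13.67 + $29.90 + $158.16 + $81.34 = $665.81
Net pay = $1,708.43 − $665.81 = $1,042.62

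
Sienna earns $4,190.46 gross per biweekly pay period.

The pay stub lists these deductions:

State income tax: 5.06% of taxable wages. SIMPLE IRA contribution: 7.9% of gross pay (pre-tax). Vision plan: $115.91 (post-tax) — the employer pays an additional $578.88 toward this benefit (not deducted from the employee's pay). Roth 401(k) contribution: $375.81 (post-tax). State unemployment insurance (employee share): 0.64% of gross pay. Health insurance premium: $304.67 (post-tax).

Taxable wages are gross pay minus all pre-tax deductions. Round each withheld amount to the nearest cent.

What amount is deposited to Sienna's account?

$2,840.91

SIMPLE IRA contribution: $4,190.46 × 0.079 = $331.05
Taxable wages = $4,190.46 − $331.05 = $3,859.41
State income tax: $3,859.41 × 0.0506 = $195.29
State unemployment insurance (employee share): $4,190.46 × 0.0064 = $26.82
Health insurance premium: $304.67
Vision plan: $115.91
Roth 401(k) contribution: $375.81
(Employer's $578.88 toward vision plan is not withheld from the employee.)
Total deductions = $331.05 + $195.29 + $26.82 + $304.67 + $115.91 + $375.81 = $1,349.55
Net pay = $4,190.46 − $1,349.55 = $2,840.91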